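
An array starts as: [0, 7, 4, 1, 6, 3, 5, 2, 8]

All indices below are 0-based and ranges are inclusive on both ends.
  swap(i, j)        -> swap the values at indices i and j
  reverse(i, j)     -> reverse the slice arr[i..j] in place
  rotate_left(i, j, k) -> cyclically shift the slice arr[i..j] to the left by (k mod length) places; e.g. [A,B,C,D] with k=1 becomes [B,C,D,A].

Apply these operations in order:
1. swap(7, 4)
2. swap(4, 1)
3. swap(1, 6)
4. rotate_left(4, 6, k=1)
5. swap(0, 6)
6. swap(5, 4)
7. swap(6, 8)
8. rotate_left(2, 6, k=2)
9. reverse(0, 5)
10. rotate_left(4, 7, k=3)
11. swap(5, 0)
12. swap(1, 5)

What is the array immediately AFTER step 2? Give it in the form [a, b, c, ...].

Answer: [0, 2, 4, 1, 7, 3, 5, 6, 8]

Derivation:
After 1 (swap(7, 4)): [0, 7, 4, 1, 2, 3, 5, 6, 8]
After 2 (swap(4, 1)): [0, 2, 4, 1, 7, 3, 5, 6, 8]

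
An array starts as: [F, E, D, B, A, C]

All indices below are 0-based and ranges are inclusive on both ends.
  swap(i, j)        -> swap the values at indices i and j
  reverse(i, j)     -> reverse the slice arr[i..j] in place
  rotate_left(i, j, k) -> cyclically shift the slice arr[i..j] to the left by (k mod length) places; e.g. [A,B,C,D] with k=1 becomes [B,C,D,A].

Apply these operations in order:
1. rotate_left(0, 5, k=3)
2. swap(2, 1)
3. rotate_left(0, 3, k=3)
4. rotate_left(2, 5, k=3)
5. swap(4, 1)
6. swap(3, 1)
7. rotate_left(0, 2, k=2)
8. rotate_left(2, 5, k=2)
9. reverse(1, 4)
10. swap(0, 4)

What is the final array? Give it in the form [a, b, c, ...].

Answer: [F, C, E, B, D, A]

Derivation:
After 1 (rotate_left(0, 5, k=3)): [B, A, C, F, E, D]
After 2 (swap(2, 1)): [B, C, A, F, E, D]
After 3 (rotate_left(0, 3, k=3)): [F, B, C, A, E, D]
After 4 (rotate_left(2, 5, k=3)): [F, B, D, C, A, E]
After 5 (swap(4, 1)): [F, A, D, C, B, E]
After 6 (swap(3, 1)): [F, C, D, A, B, E]
After 7 (rotate_left(0, 2, k=2)): [D, F, C, A, B, E]
After 8 (rotate_left(2, 5, k=2)): [D, F, B, E, C, A]
After 9 (reverse(1, 4)): [D, C, E, B, F, A]
After 10 (swap(0, 4)): [F, C, E, B, D, A]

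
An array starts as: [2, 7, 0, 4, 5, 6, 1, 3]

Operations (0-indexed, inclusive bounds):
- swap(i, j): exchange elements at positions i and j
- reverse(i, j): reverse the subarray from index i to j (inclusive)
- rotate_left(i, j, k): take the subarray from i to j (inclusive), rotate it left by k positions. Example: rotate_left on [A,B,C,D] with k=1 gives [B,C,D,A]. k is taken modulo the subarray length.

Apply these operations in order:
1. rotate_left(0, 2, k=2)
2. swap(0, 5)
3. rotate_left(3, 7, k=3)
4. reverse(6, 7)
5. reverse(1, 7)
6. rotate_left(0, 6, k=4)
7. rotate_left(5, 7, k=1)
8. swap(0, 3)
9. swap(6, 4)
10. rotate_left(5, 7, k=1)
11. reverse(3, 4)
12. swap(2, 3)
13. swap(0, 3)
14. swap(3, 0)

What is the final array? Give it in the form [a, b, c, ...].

Answer: [6, 1, 2, 7, 3, 5, 0, 4]

Derivation:
After 1 (rotate_left(0, 2, k=2)): [0, 2, 7, 4, 5, 6, 1, 3]
After 2 (swap(0, 5)): [6, 2, 7, 4, 5, 0, 1, 3]
After 3 (rotate_left(3, 7, k=3)): [6, 2, 7, 1, 3, 4, 5, 0]
After 4 (reverse(6, 7)): [6, 2, 7, 1, 3, 4, 0, 5]
After 5 (reverse(1, 7)): [6, 5, 0, 4, 3, 1, 7, 2]
After 6 (rotate_left(0, 6, k=4)): [3, 1, 7, 6, 5, 0, 4, 2]
After 7 (rotate_left(5, 7, k=1)): [3, 1, 7, 6, 5, 4, 2, 0]
After 8 (swap(0, 3)): [6, 1, 7, 3, 5, 4, 2, 0]
After 9 (swap(6, 4)): [6, 1, 7, 3, 2, 4, 5, 0]
After 10 (rotate_left(5, 7, k=1)): [6, 1, 7, 3, 2, 5, 0, 4]
After 11 (reverse(3, 4)): [6, 1, 7, 2, 3, 5, 0, 4]
After 12 (swap(2, 3)): [6, 1, 2, 7, 3, 5, 0, 4]
After 13 (swap(0, 3)): [7, 1, 2, 6, 3, 5, 0, 4]
After 14 (swap(3, 0)): [6, 1, 2, 7, 3, 5, 0, 4]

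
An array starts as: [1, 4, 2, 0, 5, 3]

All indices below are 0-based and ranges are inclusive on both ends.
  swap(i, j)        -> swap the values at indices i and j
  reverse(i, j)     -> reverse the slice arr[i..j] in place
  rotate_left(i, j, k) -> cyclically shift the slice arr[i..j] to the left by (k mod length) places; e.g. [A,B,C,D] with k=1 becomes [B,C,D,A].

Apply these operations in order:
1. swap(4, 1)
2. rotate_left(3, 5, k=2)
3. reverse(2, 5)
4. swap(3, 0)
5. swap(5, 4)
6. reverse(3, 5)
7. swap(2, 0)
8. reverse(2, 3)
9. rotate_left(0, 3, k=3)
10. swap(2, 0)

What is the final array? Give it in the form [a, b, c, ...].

Answer: [5, 4, 0, 3, 2, 1]

Derivation:
After 1 (swap(4, 1)): [1, 5, 2, 0, 4, 3]
After 2 (rotate_left(3, 5, k=2)): [1, 5, 2, 3, 0, 4]
After 3 (reverse(2, 5)): [1, 5, 4, 0, 3, 2]
After 4 (swap(3, 0)): [0, 5, 4, 1, 3, 2]
After 5 (swap(5, 4)): [0, 5, 4, 1, 2, 3]
After 6 (reverse(3, 5)): [0, 5, 4, 3, 2, 1]
After 7 (swap(2, 0)): [4, 5, 0, 3, 2, 1]
After 8 (reverse(2, 3)): [4, 5, 3, 0, 2, 1]
After 9 (rotate_left(0, 3, k=3)): [0, 4, 5, 3, 2, 1]
After 10 (swap(2, 0)): [5, 4, 0, 3, 2, 1]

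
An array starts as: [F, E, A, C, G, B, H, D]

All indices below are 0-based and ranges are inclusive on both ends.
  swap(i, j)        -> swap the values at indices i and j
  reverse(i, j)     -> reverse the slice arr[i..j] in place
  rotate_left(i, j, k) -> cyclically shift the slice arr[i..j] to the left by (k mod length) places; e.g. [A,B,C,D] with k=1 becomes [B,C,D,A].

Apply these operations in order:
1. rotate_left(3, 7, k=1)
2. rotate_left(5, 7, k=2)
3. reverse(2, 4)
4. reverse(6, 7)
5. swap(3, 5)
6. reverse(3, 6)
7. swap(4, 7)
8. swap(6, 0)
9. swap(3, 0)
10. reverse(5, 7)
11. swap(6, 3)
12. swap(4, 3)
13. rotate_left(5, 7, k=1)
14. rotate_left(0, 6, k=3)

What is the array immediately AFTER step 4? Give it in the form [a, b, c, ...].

After 1 (rotate_left(3, 7, k=1)): [F, E, A, G, B, H, D, C]
After 2 (rotate_left(5, 7, k=2)): [F, E, A, G, B, C, H, D]
After 3 (reverse(2, 4)): [F, E, B, G, A, C, H, D]
After 4 (reverse(6, 7)): [F, E, B, G, A, C, D, H]

Answer: [F, E, B, G, A, C, D, H]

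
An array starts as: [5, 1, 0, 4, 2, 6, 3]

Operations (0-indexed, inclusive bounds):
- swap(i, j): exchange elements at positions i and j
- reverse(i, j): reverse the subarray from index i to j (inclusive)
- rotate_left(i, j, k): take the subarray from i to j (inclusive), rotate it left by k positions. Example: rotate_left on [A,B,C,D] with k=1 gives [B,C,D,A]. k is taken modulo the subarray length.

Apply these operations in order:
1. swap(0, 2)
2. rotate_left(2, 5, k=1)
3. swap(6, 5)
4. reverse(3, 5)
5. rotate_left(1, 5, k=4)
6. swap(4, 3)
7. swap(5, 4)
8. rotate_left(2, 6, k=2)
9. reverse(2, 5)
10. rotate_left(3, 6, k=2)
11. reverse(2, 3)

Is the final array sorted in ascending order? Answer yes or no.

Answer: no

Derivation:
After 1 (swap(0, 2)): [0, 1, 5, 4, 2, 6, 3]
After 2 (rotate_left(2, 5, k=1)): [0, 1, 4, 2, 6, 5, 3]
After 3 (swap(6, 5)): [0, 1, 4, 2, 6, 3, 5]
After 4 (reverse(3, 5)): [0, 1, 4, 3, 6, 2, 5]
After 5 (rotate_left(1, 5, k=4)): [0, 2, 1, 4, 3, 6, 5]
After 6 (swap(4, 3)): [0, 2, 1, 3, 4, 6, 5]
After 7 (swap(5, 4)): [0, 2, 1, 3, 6, 4, 5]
After 8 (rotate_left(2, 6, k=2)): [0, 2, 6, 4, 5, 1, 3]
After 9 (reverse(2, 5)): [0, 2, 1, 5, 4, 6, 3]
After 10 (rotate_left(3, 6, k=2)): [0, 2, 1, 6, 3, 5, 4]
After 11 (reverse(2, 3)): [0, 2, 6, 1, 3, 5, 4]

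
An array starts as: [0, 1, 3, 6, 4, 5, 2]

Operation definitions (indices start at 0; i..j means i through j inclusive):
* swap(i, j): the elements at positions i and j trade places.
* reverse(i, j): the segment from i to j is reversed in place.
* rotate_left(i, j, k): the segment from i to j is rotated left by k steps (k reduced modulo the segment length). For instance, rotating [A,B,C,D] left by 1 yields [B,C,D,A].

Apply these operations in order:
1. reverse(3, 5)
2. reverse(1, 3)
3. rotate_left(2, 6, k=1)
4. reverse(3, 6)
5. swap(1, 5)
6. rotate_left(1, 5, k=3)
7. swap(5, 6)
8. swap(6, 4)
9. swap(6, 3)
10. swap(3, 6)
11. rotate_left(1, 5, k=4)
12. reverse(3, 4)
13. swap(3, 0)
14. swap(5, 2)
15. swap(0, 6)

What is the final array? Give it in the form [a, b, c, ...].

After 1 (reverse(3, 5)): [0, 1, 3, 5, 4, 6, 2]
After 2 (reverse(1, 3)): [0, 5, 3, 1, 4, 6, 2]
After 3 (rotate_left(2, 6, k=1)): [0, 5, 1, 4, 6, 2, 3]
After 4 (reverse(3, 6)): [0, 5, 1, 3, 2, 6, 4]
After 5 (swap(1, 5)): [0, 6, 1, 3, 2, 5, 4]
After 6 (rotate_left(1, 5, k=3)): [0, 2, 5, 6, 1, 3, 4]
After 7 (swap(5, 6)): [0, 2, 5, 6, 1, 4, 3]
After 8 (swap(6, 4)): [0, 2, 5, 6, 3, 4, 1]
After 9 (swap(6, 3)): [0, 2, 5, 1, 3, 4, 6]
After 10 (swap(3, 6)): [0, 2, 5, 6, 3, 4, 1]
After 11 (rotate_left(1, 5, k=4)): [0, 4, 2, 5, 6, 3, 1]
After 12 (reverse(3, 4)): [0, 4, 2, 6, 5, 3, 1]
After 13 (swap(3, 0)): [6, 4, 2, 0, 5, 3, 1]
After 14 (swap(5, 2)): [6, 4, 3, 0, 5, 2, 1]
After 15 (swap(0, 6)): [1, 4, 3, 0, 5, 2, 6]

Answer: [1, 4, 3, 0, 5, 2, 6]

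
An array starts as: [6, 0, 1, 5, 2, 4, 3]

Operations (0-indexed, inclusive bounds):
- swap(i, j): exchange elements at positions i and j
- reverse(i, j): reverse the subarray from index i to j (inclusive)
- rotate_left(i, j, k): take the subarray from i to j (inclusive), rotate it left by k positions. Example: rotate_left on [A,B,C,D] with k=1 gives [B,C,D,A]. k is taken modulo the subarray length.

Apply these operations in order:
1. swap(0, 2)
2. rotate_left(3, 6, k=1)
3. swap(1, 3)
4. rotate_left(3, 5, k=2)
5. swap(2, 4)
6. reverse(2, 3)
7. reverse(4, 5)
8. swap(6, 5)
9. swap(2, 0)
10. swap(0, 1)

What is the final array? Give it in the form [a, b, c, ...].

Answer: [2, 3, 1, 0, 4, 5, 6]

Derivation:
After 1 (swap(0, 2)): [1, 0, 6, 5, 2, 4, 3]
After 2 (rotate_left(3, 6, k=1)): [1, 0, 6, 2, 4, 3, 5]
After 3 (swap(1, 3)): [1, 2, 6, 0, 4, 3, 5]
After 4 (rotate_left(3, 5, k=2)): [1, 2, 6, 3, 0, 4, 5]
After 5 (swap(2, 4)): [1, 2, 0, 3, 6, 4, 5]
After 6 (reverse(2, 3)): [1, 2, 3, 0, 6, 4, 5]
After 7 (reverse(4, 5)): [1, 2, 3, 0, 4, 6, 5]
After 8 (swap(6, 5)): [1, 2, 3, 0, 4, 5, 6]
After 9 (swap(2, 0)): [3, 2, 1, 0, 4, 5, 6]
After 10 (swap(0, 1)): [2, 3, 1, 0, 4, 5, 6]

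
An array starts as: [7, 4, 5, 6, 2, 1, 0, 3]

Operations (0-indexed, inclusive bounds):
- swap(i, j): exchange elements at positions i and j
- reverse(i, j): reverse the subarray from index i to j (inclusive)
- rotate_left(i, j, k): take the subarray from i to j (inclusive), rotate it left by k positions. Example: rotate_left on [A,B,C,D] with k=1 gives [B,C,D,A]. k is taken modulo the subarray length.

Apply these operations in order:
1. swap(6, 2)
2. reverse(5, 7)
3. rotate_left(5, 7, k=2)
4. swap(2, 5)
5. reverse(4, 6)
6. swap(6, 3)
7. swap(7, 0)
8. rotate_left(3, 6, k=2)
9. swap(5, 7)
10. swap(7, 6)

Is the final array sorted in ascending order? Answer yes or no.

After 1 (swap(6, 2)): [7, 4, 0, 6, 2, 1, 5, 3]
After 2 (reverse(5, 7)): [7, 4, 0, 6, 2, 3, 5, 1]
After 3 (rotate_left(5, 7, k=2)): [7, 4, 0, 6, 2, 1, 3, 5]
After 4 (swap(2, 5)): [7, 4, 1, 6, 2, 0, 3, 5]
After 5 (reverse(4, 6)): [7, 4, 1, 6, 3, 0, 2, 5]
After 6 (swap(6, 3)): [7, 4, 1, 2, 3, 0, 6, 5]
After 7 (swap(7, 0)): [5, 4, 1, 2, 3, 0, 6, 7]
After 8 (rotate_left(3, 6, k=2)): [5, 4, 1, 0, 6, 2, 3, 7]
After 9 (swap(5, 7)): [5, 4, 1, 0, 6, 7, 3, 2]
After 10 (swap(7, 6)): [5, 4, 1, 0, 6, 7, 2, 3]

Answer: no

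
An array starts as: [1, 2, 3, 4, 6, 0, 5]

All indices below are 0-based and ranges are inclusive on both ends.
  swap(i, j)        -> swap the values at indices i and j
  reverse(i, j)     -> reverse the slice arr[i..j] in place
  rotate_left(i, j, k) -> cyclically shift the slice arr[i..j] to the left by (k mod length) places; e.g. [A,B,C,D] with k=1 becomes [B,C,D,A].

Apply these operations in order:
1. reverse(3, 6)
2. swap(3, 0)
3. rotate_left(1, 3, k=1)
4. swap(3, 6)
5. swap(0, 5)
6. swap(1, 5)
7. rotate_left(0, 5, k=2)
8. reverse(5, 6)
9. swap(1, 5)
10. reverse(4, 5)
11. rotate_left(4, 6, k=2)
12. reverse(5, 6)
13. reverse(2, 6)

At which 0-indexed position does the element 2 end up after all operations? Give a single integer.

After 1 (reverse(3, 6)): [1, 2, 3, 5, 0, 6, 4]
After 2 (swap(3, 0)): [5, 2, 3, 1, 0, 6, 4]
After 3 (rotate_left(1, 3, k=1)): [5, 3, 1, 2, 0, 6, 4]
After 4 (swap(3, 6)): [5, 3, 1, 4, 0, 6, 2]
After 5 (swap(0, 5)): [6, 3, 1, 4, 0, 5, 2]
After 6 (swap(1, 5)): [6, 5, 1, 4, 0, 3, 2]
After 7 (rotate_left(0, 5, k=2)): [1, 4, 0, 3, 6, 5, 2]
After 8 (reverse(5, 6)): [1, 4, 0, 3, 6, 2, 5]
After 9 (swap(1, 5)): [1, 2, 0, 3, 6, 4, 5]
After 10 (reverse(4, 5)): [1, 2, 0, 3, 4, 6, 5]
After 11 (rotate_left(4, 6, k=2)): [1, 2, 0, 3, 5, 4, 6]
After 12 (reverse(5, 6)): [1, 2, 0, 3, 5, 6, 4]
After 13 (reverse(2, 6)): [1, 2, 4, 6, 5, 3, 0]

Answer: 1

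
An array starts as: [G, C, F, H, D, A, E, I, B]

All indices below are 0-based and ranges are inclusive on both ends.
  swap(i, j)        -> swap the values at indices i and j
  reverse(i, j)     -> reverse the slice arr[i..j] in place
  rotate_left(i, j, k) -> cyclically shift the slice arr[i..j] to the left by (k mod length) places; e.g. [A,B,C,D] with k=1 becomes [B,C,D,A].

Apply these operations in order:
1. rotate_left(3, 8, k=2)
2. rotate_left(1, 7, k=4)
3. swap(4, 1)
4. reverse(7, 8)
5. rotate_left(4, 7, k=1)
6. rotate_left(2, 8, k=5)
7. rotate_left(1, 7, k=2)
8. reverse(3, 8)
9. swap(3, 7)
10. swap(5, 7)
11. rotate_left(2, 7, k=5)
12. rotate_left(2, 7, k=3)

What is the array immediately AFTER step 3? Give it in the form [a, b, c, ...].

After 1 (rotate_left(3, 8, k=2)): [G, C, F, A, E, I, B, H, D]
After 2 (rotate_left(1, 7, k=4)): [G, I, B, H, C, F, A, E, D]
After 3 (swap(4, 1)): [G, C, B, H, I, F, A, E, D]

Answer: [G, C, B, H, I, F, A, E, D]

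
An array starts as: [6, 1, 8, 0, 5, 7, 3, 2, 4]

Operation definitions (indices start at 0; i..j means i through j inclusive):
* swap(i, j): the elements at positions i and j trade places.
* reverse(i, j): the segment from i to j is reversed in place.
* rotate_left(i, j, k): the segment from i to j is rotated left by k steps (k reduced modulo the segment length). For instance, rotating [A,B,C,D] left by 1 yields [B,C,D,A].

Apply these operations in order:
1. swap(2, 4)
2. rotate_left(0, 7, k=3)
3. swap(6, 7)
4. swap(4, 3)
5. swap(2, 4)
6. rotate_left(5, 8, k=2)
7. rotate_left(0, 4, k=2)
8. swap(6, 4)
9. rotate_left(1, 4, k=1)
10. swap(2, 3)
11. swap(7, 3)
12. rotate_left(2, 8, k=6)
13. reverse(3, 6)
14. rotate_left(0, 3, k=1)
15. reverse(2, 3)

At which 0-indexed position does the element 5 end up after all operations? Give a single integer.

After 1 (swap(2, 4)): [6, 1, 5, 0, 8, 7, 3, 2, 4]
After 2 (rotate_left(0, 7, k=3)): [0, 8, 7, 3, 2, 6, 1, 5, 4]
After 3 (swap(6, 7)): [0, 8, 7, 3, 2, 6, 5, 1, 4]
After 4 (swap(4, 3)): [0, 8, 7, 2, 3, 6, 5, 1, 4]
After 5 (swap(2, 4)): [0, 8, 3, 2, 7, 6, 5, 1, 4]
After 6 (rotate_left(5, 8, k=2)): [0, 8, 3, 2, 7, 1, 4, 6, 5]
After 7 (rotate_left(0, 4, k=2)): [3, 2, 7, 0, 8, 1, 4, 6, 5]
After 8 (swap(6, 4)): [3, 2, 7, 0, 4, 1, 8, 6, 5]
After 9 (rotate_left(1, 4, k=1)): [3, 7, 0, 4, 2, 1, 8, 6, 5]
After 10 (swap(2, 3)): [3, 7, 4, 0, 2, 1, 8, 6, 5]
After 11 (swap(7, 3)): [3, 7, 4, 6, 2, 1, 8, 0, 5]
After 12 (rotate_left(2, 8, k=6)): [3, 7, 5, 4, 6, 2, 1, 8, 0]
After 13 (reverse(3, 6)): [3, 7, 5, 1, 2, 6, 4, 8, 0]
After 14 (rotate_left(0, 3, k=1)): [7, 5, 1, 3, 2, 6, 4, 8, 0]
After 15 (reverse(2, 3)): [7, 5, 3, 1, 2, 6, 4, 8, 0]

Answer: 1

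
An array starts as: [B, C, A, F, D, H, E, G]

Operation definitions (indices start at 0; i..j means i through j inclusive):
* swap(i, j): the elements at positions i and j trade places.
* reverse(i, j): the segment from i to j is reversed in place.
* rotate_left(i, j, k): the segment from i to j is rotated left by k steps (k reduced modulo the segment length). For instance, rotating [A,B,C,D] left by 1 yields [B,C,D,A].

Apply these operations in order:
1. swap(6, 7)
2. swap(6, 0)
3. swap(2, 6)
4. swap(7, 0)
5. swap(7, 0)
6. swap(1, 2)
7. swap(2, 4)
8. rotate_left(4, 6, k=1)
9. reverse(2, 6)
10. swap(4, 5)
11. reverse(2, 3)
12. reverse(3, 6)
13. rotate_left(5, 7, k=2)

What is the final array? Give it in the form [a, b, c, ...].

After 1 (swap(6, 7)): [B, C, A, F, D, H, G, E]
After 2 (swap(6, 0)): [G, C, A, F, D, H, B, E]
After 3 (swap(2, 6)): [G, C, B, F, D, H, A, E]
After 4 (swap(7, 0)): [E, C, B, F, D, H, A, G]
After 5 (swap(7, 0)): [G, C, B, F, D, H, A, E]
After 6 (swap(1, 2)): [G, B, C, F, D, H, A, E]
After 7 (swap(2, 4)): [G, B, D, F, C, H, A, E]
After 8 (rotate_left(4, 6, k=1)): [G, B, D, F, H, A, C, E]
After 9 (reverse(2, 6)): [G, B, C, A, H, F, D, E]
After 10 (swap(4, 5)): [G, B, C, A, F, H, D, E]
After 11 (reverse(2, 3)): [G, B, A, C, F, H, D, E]
After 12 (reverse(3, 6)): [G, B, A, D, H, F, C, E]
After 13 (rotate_left(5, 7, k=2)): [G, B, A, D, H, E, F, C]

Answer: [G, B, A, D, H, E, F, C]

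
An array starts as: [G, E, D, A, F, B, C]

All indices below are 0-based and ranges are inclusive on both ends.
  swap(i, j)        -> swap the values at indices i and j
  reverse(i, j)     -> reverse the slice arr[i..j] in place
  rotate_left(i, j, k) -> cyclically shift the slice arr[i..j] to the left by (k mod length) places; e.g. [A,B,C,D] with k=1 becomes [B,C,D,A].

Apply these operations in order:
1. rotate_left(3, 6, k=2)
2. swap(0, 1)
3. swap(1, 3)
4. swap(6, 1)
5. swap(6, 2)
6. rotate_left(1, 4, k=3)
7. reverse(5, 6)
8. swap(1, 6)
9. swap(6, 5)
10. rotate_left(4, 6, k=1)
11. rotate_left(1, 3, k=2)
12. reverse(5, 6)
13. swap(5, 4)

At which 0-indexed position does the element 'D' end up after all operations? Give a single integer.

Answer: 6

Derivation:
After 1 (rotate_left(3, 6, k=2)): [G, E, D, B, C, A, F]
After 2 (swap(0, 1)): [E, G, D, B, C, A, F]
After 3 (swap(1, 3)): [E, B, D, G, C, A, F]
After 4 (swap(6, 1)): [E, F, D, G, C, A, B]
After 5 (swap(6, 2)): [E, F, B, G, C, A, D]
After 6 (rotate_left(1, 4, k=3)): [E, C, F, B, G, A, D]
After 7 (reverse(5, 6)): [E, C, F, B, G, D, A]
After 8 (swap(1, 6)): [E, A, F, B, G, D, C]
After 9 (swap(6, 5)): [E, A, F, B, G, C, D]
After 10 (rotate_left(4, 6, k=1)): [E, A, F, B, C, D, G]
After 11 (rotate_left(1, 3, k=2)): [E, B, A, F, C, D, G]
After 12 (reverse(5, 6)): [E, B, A, F, C, G, D]
After 13 (swap(5, 4)): [E, B, A, F, G, C, D]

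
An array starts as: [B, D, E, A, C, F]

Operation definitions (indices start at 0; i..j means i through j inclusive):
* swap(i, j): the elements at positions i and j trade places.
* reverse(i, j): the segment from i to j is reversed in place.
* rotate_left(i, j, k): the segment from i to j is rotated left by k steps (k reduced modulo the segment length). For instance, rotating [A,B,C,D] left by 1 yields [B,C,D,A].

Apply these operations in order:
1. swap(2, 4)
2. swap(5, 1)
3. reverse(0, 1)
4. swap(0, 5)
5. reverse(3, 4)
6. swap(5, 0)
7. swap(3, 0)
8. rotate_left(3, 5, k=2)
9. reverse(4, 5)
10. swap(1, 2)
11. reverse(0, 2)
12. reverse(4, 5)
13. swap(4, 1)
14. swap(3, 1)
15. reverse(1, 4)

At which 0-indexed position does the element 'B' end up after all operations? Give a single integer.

Answer: 0

Derivation:
After 1 (swap(2, 4)): [B, D, C, A, E, F]
After 2 (swap(5, 1)): [B, F, C, A, E, D]
After 3 (reverse(0, 1)): [F, B, C, A, E, D]
After 4 (swap(0, 5)): [D, B, C, A, E, F]
After 5 (reverse(3, 4)): [D, B, C, E, A, F]
After 6 (swap(5, 0)): [F, B, C, E, A, D]
After 7 (swap(3, 0)): [E, B, C, F, A, D]
After 8 (rotate_left(3, 5, k=2)): [E, B, C, D, F, A]
After 9 (reverse(4, 5)): [E, B, C, D, A, F]
After 10 (swap(1, 2)): [E, C, B, D, A, F]
After 11 (reverse(0, 2)): [B, C, E, D, A, F]
After 12 (reverse(4, 5)): [B, C, E, D, F, A]
After 13 (swap(4, 1)): [B, F, E, D, C, A]
After 14 (swap(3, 1)): [B, D, E, F, C, A]
After 15 (reverse(1, 4)): [B, C, F, E, D, A]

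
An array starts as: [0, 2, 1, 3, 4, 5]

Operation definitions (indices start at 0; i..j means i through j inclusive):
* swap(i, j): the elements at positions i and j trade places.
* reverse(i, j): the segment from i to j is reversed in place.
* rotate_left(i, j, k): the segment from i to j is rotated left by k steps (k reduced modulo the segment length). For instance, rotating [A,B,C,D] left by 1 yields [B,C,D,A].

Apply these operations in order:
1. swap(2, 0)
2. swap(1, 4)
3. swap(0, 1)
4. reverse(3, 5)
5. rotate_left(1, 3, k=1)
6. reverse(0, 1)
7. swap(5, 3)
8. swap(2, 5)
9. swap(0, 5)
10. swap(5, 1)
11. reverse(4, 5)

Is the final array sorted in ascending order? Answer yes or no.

Answer: no

Derivation:
After 1 (swap(2, 0)): [1, 2, 0, 3, 4, 5]
After 2 (swap(1, 4)): [1, 4, 0, 3, 2, 5]
After 3 (swap(0, 1)): [4, 1, 0, 3, 2, 5]
After 4 (reverse(3, 5)): [4, 1, 0, 5, 2, 3]
After 5 (rotate_left(1, 3, k=1)): [4, 0, 5, 1, 2, 3]
After 6 (reverse(0, 1)): [0, 4, 5, 1, 2, 3]
After 7 (swap(5, 3)): [0, 4, 5, 3, 2, 1]
After 8 (swap(2, 5)): [0, 4, 1, 3, 2, 5]
After 9 (swap(0, 5)): [5, 4, 1, 3, 2, 0]
After 10 (swap(5, 1)): [5, 0, 1, 3, 2, 4]
After 11 (reverse(4, 5)): [5, 0, 1, 3, 4, 2]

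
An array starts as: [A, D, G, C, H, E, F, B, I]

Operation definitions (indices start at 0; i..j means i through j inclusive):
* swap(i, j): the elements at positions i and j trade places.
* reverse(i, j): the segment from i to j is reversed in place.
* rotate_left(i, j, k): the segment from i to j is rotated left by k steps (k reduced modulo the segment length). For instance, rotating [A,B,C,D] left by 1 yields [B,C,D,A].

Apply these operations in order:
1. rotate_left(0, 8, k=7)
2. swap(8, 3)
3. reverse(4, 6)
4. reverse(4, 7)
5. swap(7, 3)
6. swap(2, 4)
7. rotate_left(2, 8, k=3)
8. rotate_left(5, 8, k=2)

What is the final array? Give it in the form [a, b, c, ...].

After 1 (rotate_left(0, 8, k=7)): [B, I, A, D, G, C, H, E, F]
After 2 (swap(8, 3)): [B, I, A, F, G, C, H, E, D]
After 3 (reverse(4, 6)): [B, I, A, F, H, C, G, E, D]
After 4 (reverse(4, 7)): [B, I, A, F, E, G, C, H, D]
After 5 (swap(7, 3)): [B, I, A, H, E, G, C, F, D]
After 6 (swap(2, 4)): [B, I, E, H, A, G, C, F, D]
After 7 (rotate_left(2, 8, k=3)): [B, I, G, C, F, D, E, H, A]
After 8 (rotate_left(5, 8, k=2)): [B, I, G, C, F, H, A, D, E]

Answer: [B, I, G, C, F, H, A, D, E]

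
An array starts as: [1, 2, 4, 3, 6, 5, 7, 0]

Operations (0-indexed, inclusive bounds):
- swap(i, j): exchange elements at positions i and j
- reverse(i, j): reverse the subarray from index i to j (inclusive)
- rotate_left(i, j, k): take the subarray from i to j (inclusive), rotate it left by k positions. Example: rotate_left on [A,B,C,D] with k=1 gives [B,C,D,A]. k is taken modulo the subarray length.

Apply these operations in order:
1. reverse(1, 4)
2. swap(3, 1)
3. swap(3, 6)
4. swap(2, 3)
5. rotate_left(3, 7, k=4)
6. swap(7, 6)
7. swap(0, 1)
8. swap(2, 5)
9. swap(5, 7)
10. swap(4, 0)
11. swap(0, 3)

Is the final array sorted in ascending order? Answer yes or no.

Answer: yes

Derivation:
After 1 (reverse(1, 4)): [1, 6, 3, 4, 2, 5, 7, 0]
After 2 (swap(3, 1)): [1, 4, 3, 6, 2, 5, 7, 0]
After 3 (swap(3, 6)): [1, 4, 3, 7, 2, 5, 6, 0]
After 4 (swap(2, 3)): [1, 4, 7, 3, 2, 5, 6, 0]
After 5 (rotate_left(3, 7, k=4)): [1, 4, 7, 0, 3, 2, 5, 6]
After 6 (swap(7, 6)): [1, 4, 7, 0, 3, 2, 6, 5]
After 7 (swap(0, 1)): [4, 1, 7, 0, 3, 2, 6, 5]
After 8 (swap(2, 5)): [4, 1, 2, 0, 3, 7, 6, 5]
After 9 (swap(5, 7)): [4, 1, 2, 0, 3, 5, 6, 7]
After 10 (swap(4, 0)): [3, 1, 2, 0, 4, 5, 6, 7]
After 11 (swap(0, 3)): [0, 1, 2, 3, 4, 5, 6, 7]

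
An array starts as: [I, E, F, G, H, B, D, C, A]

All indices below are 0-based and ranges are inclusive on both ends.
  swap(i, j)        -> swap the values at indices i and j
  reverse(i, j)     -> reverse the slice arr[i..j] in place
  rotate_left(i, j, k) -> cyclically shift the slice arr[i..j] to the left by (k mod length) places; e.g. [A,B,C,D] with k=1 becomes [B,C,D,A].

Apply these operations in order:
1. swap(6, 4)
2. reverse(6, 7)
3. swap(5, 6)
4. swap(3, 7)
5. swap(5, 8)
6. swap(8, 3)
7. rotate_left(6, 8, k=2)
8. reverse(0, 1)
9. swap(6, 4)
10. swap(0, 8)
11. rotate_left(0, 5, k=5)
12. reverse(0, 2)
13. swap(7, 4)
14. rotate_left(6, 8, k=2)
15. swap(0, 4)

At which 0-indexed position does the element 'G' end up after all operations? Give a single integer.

After 1 (swap(6, 4)): [I, E, F, G, D, B, H, C, A]
After 2 (reverse(6, 7)): [I, E, F, G, D, B, C, H, A]
After 3 (swap(5, 6)): [I, E, F, G, D, C, B, H, A]
After 4 (swap(3, 7)): [I, E, F, H, D, C, B, G, A]
After 5 (swap(5, 8)): [I, E, F, H, D, A, B, G, C]
After 6 (swap(8, 3)): [I, E, F, C, D, A, B, G, H]
After 7 (rotate_left(6, 8, k=2)): [I, E, F, C, D, A, H, B, G]
After 8 (reverse(0, 1)): [E, I, F, C, D, A, H, B, G]
After 9 (swap(6, 4)): [E, I, F, C, H, A, D, B, G]
After 10 (swap(0, 8)): [G, I, F, C, H, A, D, B, E]
After 11 (rotate_left(0, 5, k=5)): [A, G, I, F, C, H, D, B, E]
After 12 (reverse(0, 2)): [I, G, A, F, C, H, D, B, E]
After 13 (swap(7, 4)): [I, G, A, F, B, H, D, C, E]
After 14 (rotate_left(6, 8, k=2)): [I, G, A, F, B, H, E, D, C]
After 15 (swap(0, 4)): [B, G, A, F, I, H, E, D, C]

Answer: 1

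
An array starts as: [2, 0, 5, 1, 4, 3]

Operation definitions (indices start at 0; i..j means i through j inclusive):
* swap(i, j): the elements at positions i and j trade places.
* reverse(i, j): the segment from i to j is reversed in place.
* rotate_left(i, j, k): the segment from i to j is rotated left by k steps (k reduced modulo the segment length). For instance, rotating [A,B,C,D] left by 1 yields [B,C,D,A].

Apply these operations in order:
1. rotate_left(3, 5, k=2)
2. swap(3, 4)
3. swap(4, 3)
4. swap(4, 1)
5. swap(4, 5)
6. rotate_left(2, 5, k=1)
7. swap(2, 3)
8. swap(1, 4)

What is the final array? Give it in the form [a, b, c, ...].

Answer: [2, 0, 4, 3, 1, 5]

Derivation:
After 1 (rotate_left(3, 5, k=2)): [2, 0, 5, 3, 1, 4]
After 2 (swap(3, 4)): [2, 0, 5, 1, 3, 4]
After 3 (swap(4, 3)): [2, 0, 5, 3, 1, 4]
After 4 (swap(4, 1)): [2, 1, 5, 3, 0, 4]
After 5 (swap(4, 5)): [2, 1, 5, 3, 4, 0]
After 6 (rotate_left(2, 5, k=1)): [2, 1, 3, 4, 0, 5]
After 7 (swap(2, 3)): [2, 1, 4, 3, 0, 5]
After 8 (swap(1, 4)): [2, 0, 4, 3, 1, 5]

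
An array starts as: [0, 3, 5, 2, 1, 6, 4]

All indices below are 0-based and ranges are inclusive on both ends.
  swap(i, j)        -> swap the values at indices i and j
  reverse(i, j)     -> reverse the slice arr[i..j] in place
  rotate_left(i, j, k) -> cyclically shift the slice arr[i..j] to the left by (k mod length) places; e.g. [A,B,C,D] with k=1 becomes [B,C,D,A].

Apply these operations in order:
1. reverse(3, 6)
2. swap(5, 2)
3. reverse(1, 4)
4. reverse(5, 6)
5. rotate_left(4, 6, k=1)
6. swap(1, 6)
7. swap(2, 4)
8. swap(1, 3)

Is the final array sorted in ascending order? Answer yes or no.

After 1 (reverse(3, 6)): [0, 3, 5, 4, 6, 1, 2]
After 2 (swap(5, 2)): [0, 3, 1, 4, 6, 5, 2]
After 3 (reverse(1, 4)): [0, 6, 4, 1, 3, 5, 2]
After 4 (reverse(5, 6)): [0, 6, 4, 1, 3, 2, 5]
After 5 (rotate_left(4, 6, k=1)): [0, 6, 4, 1, 2, 5, 3]
After 6 (swap(1, 6)): [0, 3, 4, 1, 2, 5, 6]
After 7 (swap(2, 4)): [0, 3, 2, 1, 4, 5, 6]
After 8 (swap(1, 3)): [0, 1, 2, 3, 4, 5, 6]

Answer: yes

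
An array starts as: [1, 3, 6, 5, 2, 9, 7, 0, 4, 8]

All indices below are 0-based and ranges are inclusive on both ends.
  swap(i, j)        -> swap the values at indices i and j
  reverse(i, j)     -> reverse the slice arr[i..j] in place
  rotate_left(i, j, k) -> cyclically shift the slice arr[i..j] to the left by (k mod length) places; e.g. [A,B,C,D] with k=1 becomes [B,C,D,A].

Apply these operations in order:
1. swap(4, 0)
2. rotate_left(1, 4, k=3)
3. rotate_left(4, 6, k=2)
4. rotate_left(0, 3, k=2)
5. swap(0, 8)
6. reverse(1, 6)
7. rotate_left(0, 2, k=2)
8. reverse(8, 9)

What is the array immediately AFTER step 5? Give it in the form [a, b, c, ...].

After 1 (swap(4, 0)): [2, 3, 6, 5, 1, 9, 7, 0, 4, 8]
After 2 (rotate_left(1, 4, k=3)): [2, 1, 3, 6, 5, 9, 7, 0, 4, 8]
After 3 (rotate_left(4, 6, k=2)): [2, 1, 3, 6, 7, 5, 9, 0, 4, 8]
After 4 (rotate_left(0, 3, k=2)): [3, 6, 2, 1, 7, 5, 9, 0, 4, 8]
After 5 (swap(0, 8)): [4, 6, 2, 1, 7, 5, 9, 0, 3, 8]

Answer: [4, 6, 2, 1, 7, 5, 9, 0, 3, 8]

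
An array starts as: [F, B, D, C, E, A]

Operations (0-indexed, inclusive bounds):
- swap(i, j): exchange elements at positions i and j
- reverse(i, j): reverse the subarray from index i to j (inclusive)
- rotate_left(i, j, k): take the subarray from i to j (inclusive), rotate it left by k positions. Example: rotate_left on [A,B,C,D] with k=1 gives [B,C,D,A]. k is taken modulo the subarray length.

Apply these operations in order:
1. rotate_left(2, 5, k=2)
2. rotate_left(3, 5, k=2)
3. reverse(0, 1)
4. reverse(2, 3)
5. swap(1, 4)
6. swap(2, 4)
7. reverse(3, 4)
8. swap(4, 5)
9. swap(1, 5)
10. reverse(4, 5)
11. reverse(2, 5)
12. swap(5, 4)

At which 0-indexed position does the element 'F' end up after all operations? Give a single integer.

After 1 (rotate_left(2, 5, k=2)): [F, B, E, A, D, C]
After 2 (rotate_left(3, 5, k=2)): [F, B, E, C, A, D]
After 3 (reverse(0, 1)): [B, F, E, C, A, D]
After 4 (reverse(2, 3)): [B, F, C, E, A, D]
After 5 (swap(1, 4)): [B, A, C, E, F, D]
After 6 (swap(2, 4)): [B, A, F, E, C, D]
After 7 (reverse(3, 4)): [B, A, F, C, E, D]
After 8 (swap(4, 5)): [B, A, F, C, D, E]
After 9 (swap(1, 5)): [B, E, F, C, D, A]
After 10 (reverse(4, 5)): [B, E, F, C, A, D]
After 11 (reverse(2, 5)): [B, E, D, A, C, F]
After 12 (swap(5, 4)): [B, E, D, A, F, C]

Answer: 4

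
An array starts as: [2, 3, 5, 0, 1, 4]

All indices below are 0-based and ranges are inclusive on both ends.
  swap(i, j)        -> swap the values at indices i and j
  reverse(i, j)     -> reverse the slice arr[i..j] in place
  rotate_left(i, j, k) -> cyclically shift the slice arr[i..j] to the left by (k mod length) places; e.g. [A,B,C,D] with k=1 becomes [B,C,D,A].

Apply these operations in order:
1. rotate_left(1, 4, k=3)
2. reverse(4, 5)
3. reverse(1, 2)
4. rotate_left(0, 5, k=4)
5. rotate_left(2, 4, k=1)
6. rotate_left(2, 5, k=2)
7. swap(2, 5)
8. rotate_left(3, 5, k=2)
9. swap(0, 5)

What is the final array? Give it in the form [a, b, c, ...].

Answer: [3, 0, 1, 2, 5, 4]

Derivation:
After 1 (rotate_left(1, 4, k=3)): [2, 1, 3, 5, 0, 4]
After 2 (reverse(4, 5)): [2, 1, 3, 5, 4, 0]
After 3 (reverse(1, 2)): [2, 3, 1, 5, 4, 0]
After 4 (rotate_left(0, 5, k=4)): [4, 0, 2, 3, 1, 5]
After 5 (rotate_left(2, 4, k=1)): [4, 0, 3, 1, 2, 5]
After 6 (rotate_left(2, 5, k=2)): [4, 0, 2, 5, 3, 1]
After 7 (swap(2, 5)): [4, 0, 1, 5, 3, 2]
After 8 (rotate_left(3, 5, k=2)): [4, 0, 1, 2, 5, 3]
After 9 (swap(0, 5)): [3, 0, 1, 2, 5, 4]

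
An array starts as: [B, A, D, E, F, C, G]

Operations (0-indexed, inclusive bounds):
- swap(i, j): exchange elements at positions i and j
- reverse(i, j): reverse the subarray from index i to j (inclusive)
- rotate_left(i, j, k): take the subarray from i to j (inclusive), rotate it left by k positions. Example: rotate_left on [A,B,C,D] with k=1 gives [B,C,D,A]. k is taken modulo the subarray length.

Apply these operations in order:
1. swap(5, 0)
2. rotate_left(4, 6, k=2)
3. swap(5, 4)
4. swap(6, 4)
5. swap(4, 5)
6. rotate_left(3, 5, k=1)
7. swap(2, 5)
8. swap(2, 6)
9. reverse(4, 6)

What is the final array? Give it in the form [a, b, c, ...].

Answer: [C, A, F, G, E, D, B]

Derivation:
After 1 (swap(5, 0)): [C, A, D, E, F, B, G]
After 2 (rotate_left(4, 6, k=2)): [C, A, D, E, G, F, B]
After 3 (swap(5, 4)): [C, A, D, E, F, G, B]
After 4 (swap(6, 4)): [C, A, D, E, B, G, F]
After 5 (swap(4, 5)): [C, A, D, E, G, B, F]
After 6 (rotate_left(3, 5, k=1)): [C, A, D, G, B, E, F]
After 7 (swap(2, 5)): [C, A, E, G, B, D, F]
After 8 (swap(2, 6)): [C, A, F, G, B, D, E]
After 9 (reverse(4, 6)): [C, A, F, G, E, D, B]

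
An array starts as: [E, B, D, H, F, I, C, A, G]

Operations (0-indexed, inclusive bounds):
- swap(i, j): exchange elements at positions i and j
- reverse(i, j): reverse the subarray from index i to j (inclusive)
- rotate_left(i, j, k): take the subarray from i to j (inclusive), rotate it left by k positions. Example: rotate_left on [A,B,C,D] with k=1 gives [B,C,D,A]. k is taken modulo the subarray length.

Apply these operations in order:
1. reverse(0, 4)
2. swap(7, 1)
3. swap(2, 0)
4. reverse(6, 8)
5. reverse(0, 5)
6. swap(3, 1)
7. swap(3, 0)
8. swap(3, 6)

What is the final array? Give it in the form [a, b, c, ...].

After 1 (reverse(0, 4)): [F, H, D, B, E, I, C, A, G]
After 2 (swap(7, 1)): [F, A, D, B, E, I, C, H, G]
After 3 (swap(2, 0)): [D, A, F, B, E, I, C, H, G]
After 4 (reverse(6, 8)): [D, A, F, B, E, I, G, H, C]
After 5 (reverse(0, 5)): [I, E, B, F, A, D, G, H, C]
After 6 (swap(3, 1)): [I, F, B, E, A, D, G, H, C]
After 7 (swap(3, 0)): [E, F, B, I, A, D, G, H, C]
After 8 (swap(3, 6)): [E, F, B, G, A, D, I, H, C]

Answer: [E, F, B, G, A, D, I, H, C]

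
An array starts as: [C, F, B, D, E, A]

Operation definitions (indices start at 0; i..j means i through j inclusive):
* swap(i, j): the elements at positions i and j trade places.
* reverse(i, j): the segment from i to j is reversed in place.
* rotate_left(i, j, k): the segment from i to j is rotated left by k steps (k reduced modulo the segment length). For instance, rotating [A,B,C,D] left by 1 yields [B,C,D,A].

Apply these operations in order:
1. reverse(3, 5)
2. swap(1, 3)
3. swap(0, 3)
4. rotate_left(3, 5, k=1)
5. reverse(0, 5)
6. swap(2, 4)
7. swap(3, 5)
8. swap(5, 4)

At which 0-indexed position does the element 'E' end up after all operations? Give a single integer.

After 1 (reverse(3, 5)): [C, F, B, A, E, D]
After 2 (swap(1, 3)): [C, A, B, F, E, D]
After 3 (swap(0, 3)): [F, A, B, C, E, D]
After 4 (rotate_left(3, 5, k=1)): [F, A, B, E, D, C]
After 5 (reverse(0, 5)): [C, D, E, B, A, F]
After 6 (swap(2, 4)): [C, D, A, B, E, F]
After 7 (swap(3, 5)): [C, D, A, F, E, B]
After 8 (swap(5, 4)): [C, D, A, F, B, E]

Answer: 5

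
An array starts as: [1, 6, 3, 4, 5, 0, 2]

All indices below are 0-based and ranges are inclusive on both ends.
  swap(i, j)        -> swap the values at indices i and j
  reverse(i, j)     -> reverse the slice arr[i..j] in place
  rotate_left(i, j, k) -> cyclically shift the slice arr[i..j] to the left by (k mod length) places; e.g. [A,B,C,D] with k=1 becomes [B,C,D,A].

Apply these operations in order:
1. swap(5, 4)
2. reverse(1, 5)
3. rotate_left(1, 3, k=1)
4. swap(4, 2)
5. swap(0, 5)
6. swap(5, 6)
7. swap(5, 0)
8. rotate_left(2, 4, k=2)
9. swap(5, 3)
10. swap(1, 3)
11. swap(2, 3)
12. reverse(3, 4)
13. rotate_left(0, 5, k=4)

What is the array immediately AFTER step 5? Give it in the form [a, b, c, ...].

After 1 (swap(5, 4)): [1, 6, 3, 4, 0, 5, 2]
After 2 (reverse(1, 5)): [1, 5, 0, 4, 3, 6, 2]
After 3 (rotate_left(1, 3, k=1)): [1, 0, 4, 5, 3, 6, 2]
After 4 (swap(4, 2)): [1, 0, 3, 5, 4, 6, 2]
After 5 (swap(0, 5)): [6, 0, 3, 5, 4, 1, 2]

Answer: [6, 0, 3, 5, 4, 1, 2]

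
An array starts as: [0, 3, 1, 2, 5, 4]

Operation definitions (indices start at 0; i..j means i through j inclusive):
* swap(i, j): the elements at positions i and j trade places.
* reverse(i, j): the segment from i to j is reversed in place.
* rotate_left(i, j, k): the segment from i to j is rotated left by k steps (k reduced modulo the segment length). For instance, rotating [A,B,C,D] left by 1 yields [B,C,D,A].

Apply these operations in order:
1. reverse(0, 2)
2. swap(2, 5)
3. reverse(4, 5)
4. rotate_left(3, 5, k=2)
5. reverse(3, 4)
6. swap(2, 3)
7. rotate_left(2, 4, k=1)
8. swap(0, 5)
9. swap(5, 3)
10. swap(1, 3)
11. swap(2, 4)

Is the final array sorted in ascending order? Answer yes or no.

After 1 (reverse(0, 2)): [1, 3, 0, 2, 5, 4]
After 2 (swap(2, 5)): [1, 3, 4, 2, 5, 0]
After 3 (reverse(4, 5)): [1, 3, 4, 2, 0, 5]
After 4 (rotate_left(3, 5, k=2)): [1, 3, 4, 5, 2, 0]
After 5 (reverse(3, 4)): [1, 3, 4, 2, 5, 0]
After 6 (swap(2, 3)): [1, 3, 2, 4, 5, 0]
After 7 (rotate_left(2, 4, k=1)): [1, 3, 4, 5, 2, 0]
After 8 (swap(0, 5)): [0, 3, 4, 5, 2, 1]
After 9 (swap(5, 3)): [0, 3, 4, 1, 2, 5]
After 10 (swap(1, 3)): [0, 1, 4, 3, 2, 5]
After 11 (swap(2, 4)): [0, 1, 2, 3, 4, 5]

Answer: yes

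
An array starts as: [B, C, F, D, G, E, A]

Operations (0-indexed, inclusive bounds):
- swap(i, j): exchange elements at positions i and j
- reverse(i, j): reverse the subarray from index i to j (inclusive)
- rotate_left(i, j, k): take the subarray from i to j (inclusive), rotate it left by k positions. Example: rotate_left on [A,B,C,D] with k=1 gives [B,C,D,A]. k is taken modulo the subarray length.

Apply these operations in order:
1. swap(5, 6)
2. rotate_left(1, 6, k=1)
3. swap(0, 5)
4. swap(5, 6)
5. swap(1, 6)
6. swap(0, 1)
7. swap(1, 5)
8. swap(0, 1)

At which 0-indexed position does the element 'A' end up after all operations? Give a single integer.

Answer: 4

Derivation:
After 1 (swap(5, 6)): [B, C, F, D, G, A, E]
After 2 (rotate_left(1, 6, k=1)): [B, F, D, G, A, E, C]
After 3 (swap(0, 5)): [E, F, D, G, A, B, C]
After 4 (swap(5, 6)): [E, F, D, G, A, C, B]
After 5 (swap(1, 6)): [E, B, D, G, A, C, F]
After 6 (swap(0, 1)): [B, E, D, G, A, C, F]
After 7 (swap(1, 5)): [B, C, D, G, A, E, F]
After 8 (swap(0, 1)): [C, B, D, G, A, E, F]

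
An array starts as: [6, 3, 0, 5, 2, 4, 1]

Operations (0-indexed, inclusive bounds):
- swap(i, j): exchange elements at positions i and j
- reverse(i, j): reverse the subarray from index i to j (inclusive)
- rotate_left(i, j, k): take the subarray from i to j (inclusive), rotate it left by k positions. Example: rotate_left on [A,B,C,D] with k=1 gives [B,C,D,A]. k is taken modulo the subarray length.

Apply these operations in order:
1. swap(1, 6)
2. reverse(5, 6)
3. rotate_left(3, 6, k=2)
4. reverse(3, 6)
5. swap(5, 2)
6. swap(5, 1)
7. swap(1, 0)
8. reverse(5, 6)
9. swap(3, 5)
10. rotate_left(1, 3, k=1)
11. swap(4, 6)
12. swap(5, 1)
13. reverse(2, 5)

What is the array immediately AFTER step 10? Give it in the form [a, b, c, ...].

After 1 (swap(1, 6)): [6, 1, 0, 5, 2, 4, 3]
After 2 (reverse(5, 6)): [6, 1, 0, 5, 2, 3, 4]
After 3 (rotate_left(3, 6, k=2)): [6, 1, 0, 3, 4, 5, 2]
After 4 (reverse(3, 6)): [6, 1, 0, 2, 5, 4, 3]
After 5 (swap(5, 2)): [6, 1, 4, 2, 5, 0, 3]
After 6 (swap(5, 1)): [6, 0, 4, 2, 5, 1, 3]
After 7 (swap(1, 0)): [0, 6, 4, 2, 5, 1, 3]
After 8 (reverse(5, 6)): [0, 6, 4, 2, 5, 3, 1]
After 9 (swap(3, 5)): [0, 6, 4, 3, 5, 2, 1]
After 10 (rotate_left(1, 3, k=1)): [0, 4, 3, 6, 5, 2, 1]

Answer: [0, 4, 3, 6, 5, 2, 1]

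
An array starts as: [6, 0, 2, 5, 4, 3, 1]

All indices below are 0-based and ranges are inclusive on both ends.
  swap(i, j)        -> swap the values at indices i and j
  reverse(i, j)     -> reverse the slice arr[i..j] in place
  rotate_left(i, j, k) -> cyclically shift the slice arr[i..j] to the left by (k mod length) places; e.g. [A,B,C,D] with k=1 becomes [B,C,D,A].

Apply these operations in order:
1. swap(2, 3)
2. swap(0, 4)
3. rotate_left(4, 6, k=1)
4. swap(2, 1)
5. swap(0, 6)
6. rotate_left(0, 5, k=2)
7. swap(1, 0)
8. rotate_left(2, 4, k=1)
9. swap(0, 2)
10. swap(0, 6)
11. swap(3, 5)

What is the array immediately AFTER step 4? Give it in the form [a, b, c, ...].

Answer: [4, 5, 0, 2, 3, 1, 6]

Derivation:
After 1 (swap(2, 3)): [6, 0, 5, 2, 4, 3, 1]
After 2 (swap(0, 4)): [4, 0, 5, 2, 6, 3, 1]
After 3 (rotate_left(4, 6, k=1)): [4, 0, 5, 2, 3, 1, 6]
After 4 (swap(2, 1)): [4, 5, 0, 2, 3, 1, 6]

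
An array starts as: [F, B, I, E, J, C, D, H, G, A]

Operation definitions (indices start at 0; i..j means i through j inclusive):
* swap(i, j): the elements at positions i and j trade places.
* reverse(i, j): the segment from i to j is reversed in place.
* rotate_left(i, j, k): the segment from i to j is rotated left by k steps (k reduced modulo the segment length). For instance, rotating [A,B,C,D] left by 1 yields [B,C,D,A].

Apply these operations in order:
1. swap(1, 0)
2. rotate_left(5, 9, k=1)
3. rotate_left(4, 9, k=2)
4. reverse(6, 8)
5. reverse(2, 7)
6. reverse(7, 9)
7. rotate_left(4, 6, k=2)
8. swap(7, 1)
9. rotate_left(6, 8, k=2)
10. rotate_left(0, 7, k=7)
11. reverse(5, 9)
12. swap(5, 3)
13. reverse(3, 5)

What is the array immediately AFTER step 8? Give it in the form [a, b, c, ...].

After 1 (swap(1, 0)): [B, F, I, E, J, C, D, H, G, A]
After 2 (rotate_left(5, 9, k=1)): [B, F, I, E, J, D, H, G, A, C]
After 3 (rotate_left(4, 9, k=2)): [B, F, I, E, H, G, A, C, J, D]
After 4 (reverse(6, 8)): [B, F, I, E, H, G, J, C, A, D]
After 5 (reverse(2, 7)): [B, F, C, J, G, H, E, I, A, D]
After 6 (reverse(7, 9)): [B, F, C, J, G, H, E, D, A, I]
After 7 (rotate_left(4, 6, k=2)): [B, F, C, J, E, G, H, D, A, I]
After 8 (swap(7, 1)): [B, D, C, J, E, G, H, F, A, I]

Answer: [B, D, C, J, E, G, H, F, A, I]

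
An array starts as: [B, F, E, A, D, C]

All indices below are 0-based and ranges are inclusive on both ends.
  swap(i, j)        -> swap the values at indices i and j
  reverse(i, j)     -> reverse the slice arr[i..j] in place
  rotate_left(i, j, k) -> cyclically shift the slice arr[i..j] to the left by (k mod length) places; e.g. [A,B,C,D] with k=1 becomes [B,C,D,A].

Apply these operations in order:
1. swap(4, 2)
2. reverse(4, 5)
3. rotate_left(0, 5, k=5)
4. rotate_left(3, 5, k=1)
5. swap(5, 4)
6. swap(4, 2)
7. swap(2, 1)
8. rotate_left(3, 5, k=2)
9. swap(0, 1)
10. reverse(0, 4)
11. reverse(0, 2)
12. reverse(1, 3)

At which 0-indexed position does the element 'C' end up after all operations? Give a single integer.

After 1 (swap(4, 2)): [B, F, D, A, E, C]
After 2 (reverse(4, 5)): [B, F, D, A, C, E]
After 3 (rotate_left(0, 5, k=5)): [E, B, F, D, A, C]
After 4 (rotate_left(3, 5, k=1)): [E, B, F, A, C, D]
After 5 (swap(5, 4)): [E, B, F, A, D, C]
After 6 (swap(4, 2)): [E, B, D, A, F, C]
After 7 (swap(2, 1)): [E, D, B, A, F, C]
After 8 (rotate_left(3, 5, k=2)): [E, D, B, C, A, F]
After 9 (swap(0, 1)): [D, E, B, C, A, F]
After 10 (reverse(0, 4)): [A, C, B, E, D, F]
After 11 (reverse(0, 2)): [B, C, A, E, D, F]
After 12 (reverse(1, 3)): [B, E, A, C, D, F]

Answer: 3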